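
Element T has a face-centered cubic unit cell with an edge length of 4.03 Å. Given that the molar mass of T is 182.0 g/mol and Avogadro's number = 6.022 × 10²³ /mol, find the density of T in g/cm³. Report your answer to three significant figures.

18.5 g/cm³

An FCC unit cell contains Z = 4 atoms.
Cell volume: a³ = (4.03 Å)³ = (4.030 × 10^-8 cm)³ = 6.545 × 10^-23 cm³.
ρ = Z·M/(N_A·a³) = 4 × 182.0 / (6.022 × 10²³ × 6.545 × 10^-23) = 18.47 g/cm³.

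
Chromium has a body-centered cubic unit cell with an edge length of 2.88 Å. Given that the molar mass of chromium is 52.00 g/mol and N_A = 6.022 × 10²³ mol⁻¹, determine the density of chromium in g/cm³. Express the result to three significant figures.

7.23 g/cm³

A BCC unit cell contains Z = 2 atoms.
Cell volume: a³ = (2.88 Å)³ = (2.880 × 10^-8 cm)³ = 2.389 × 10^-23 cm³.
ρ = Z·M/(N_A·a³) = 2 × 52.00 / (6.022 × 10²³ × 2.389 × 10^-23) = 7.230 g/cm³.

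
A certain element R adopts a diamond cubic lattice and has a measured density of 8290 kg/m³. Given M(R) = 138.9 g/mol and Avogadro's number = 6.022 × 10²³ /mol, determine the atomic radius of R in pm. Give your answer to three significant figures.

For a diamond cubic cell (Z = 8), a³ = Z·M/(N_A·ρ) = 8 × 138.9 / (6.022 × 10²³ × 8.290) = 2.226 × 10^-22 cm³, so a = 6.060 × 10^-8 cm = 606.0 pm.
Nearest neighbors lie along the body diagonal with √3·a = 8r, so r = 0.2165 × a = 131 pm.

131 pm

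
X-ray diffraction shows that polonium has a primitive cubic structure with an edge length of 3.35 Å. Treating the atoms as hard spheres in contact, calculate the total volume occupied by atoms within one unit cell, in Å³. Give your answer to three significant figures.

19.7 Å³

In a simple cubic lattice atoms touch along the cell edge, so a = 2r, so r = 0.5000a = 1.675 Å.
V_atoms = Z × (4/3)πr³ = 1 × (4/3)π × (1.675)³ = 19.7 Å³.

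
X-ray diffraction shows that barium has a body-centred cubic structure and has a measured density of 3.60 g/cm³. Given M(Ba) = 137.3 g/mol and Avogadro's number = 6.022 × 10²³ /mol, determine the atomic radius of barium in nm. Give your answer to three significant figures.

0.217 nm

For a BCC cell (Z = 2), a³ = Z·M/(N_A·ρ) = 2 × 137.3 / (6.022 × 10²³ × 3.600) = 1.267 × 10^-22 cm³, so a = 5.022 × 10^-8 cm = 0.5022 nm.
Atoms touch along the body diagonal, so √3·a = 4r, so r = 0.4330 × a = 0.217 nm.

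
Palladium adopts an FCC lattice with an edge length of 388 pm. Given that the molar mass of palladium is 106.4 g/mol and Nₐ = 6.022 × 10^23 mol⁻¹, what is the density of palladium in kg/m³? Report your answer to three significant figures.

An FCC unit cell contains Z = 4 atoms.
Cell volume: a³ = (388 pm)³ = (3.880 × 10^-8 cm)³ = 5.841 × 10^-23 cm³.
ρ = Z·M/(N_A·a³) = 4 × 106.4 / (6.022 × 10²³ × 5.841 × 10^-23) = 12.10 g/cm³ = 12100 kg/m³.

12100 kg/m³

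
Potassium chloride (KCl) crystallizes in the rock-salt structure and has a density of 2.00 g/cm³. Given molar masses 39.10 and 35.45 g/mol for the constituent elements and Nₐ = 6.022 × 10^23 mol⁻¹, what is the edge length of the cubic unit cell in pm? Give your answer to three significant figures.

M(KCl) = 74.55 g/mol; Z = 4 formula units per cell.
a³ = Z·M/(N_A·ρ) = 4 × 74.55 / (6.022 × 10²³ × 2.00) = 2.476 × 10^-22 cm³, so a = 6.279 × 10^-8 cm = 628 pm.

628 pm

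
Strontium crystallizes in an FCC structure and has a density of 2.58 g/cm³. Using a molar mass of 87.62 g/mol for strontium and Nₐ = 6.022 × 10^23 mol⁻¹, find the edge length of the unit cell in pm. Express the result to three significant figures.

609 pm

With Z = 4 atoms per FCC cell, a³ = Z·M/(N_A·ρ) = 4 × 87.62 / (6.022 × 10²³ × 2.580 g/cm³) = 2.256 × 10^-22 cm³.
a = (2.256 × 10^-22)^(1/3) = 6.087 × 10^-8 cm = 609 pm.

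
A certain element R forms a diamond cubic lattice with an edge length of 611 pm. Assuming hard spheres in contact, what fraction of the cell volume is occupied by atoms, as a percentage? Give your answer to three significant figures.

34.0%

In a diamond cubic lattice nearest neighbors lie along the body diagonal with √3·a = 8r, so r = 0.2165a = 132.3 pm.
Packing fraction = Z·(4/3)πr³ / a³ = 8 × (4/3)π × (132.3)³ / (611)³ = 0.3401 = 34.0%.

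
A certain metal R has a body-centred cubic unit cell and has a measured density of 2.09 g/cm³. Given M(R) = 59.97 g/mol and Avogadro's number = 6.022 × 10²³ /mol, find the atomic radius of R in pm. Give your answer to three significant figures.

198 pm

For a BCC cell (Z = 2), a³ = Z·M/(N_A·ρ) = 2 × 59.97 / (6.022 × 10²³ × 2.090) = 9.530 × 10^-23 cm³, so a = 4.568 × 10^-8 cm = 456.8 pm.
Atoms touch along the body diagonal, so √3·a = 4r, so r = 0.4330 × a = 198 pm.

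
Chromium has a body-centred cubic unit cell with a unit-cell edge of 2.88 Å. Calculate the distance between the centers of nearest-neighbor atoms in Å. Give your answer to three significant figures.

2.49 Å

In a BCC structure, atoms touch along the body diagonal, so √3·a = 4r; the nearest-neighbor distance equals 2r = 0.8660·a.
d = 0.8660 × 2.88 = 2.49 Å.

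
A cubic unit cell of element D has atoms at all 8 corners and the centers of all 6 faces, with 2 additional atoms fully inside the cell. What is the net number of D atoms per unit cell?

6

Corner atoms are shared by 8 cells (1/8 each), face atoms by 2 (1/2 each), interior atoms are unshared.
Net atoms = 8 × 1/8 + 6 × 1/2 + 2 = 1 + 3 + 2 = 6.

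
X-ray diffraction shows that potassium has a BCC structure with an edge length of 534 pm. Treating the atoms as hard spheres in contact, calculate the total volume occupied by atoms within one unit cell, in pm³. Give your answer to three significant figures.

In a BCC lattice atoms touch along the body diagonal, so √3·a = 4r, so r = 0.4330a = 231.2 pm.
V_atoms = Z × (4/3)πr³ = 2 × (4/3)π × (231.2)³ = 1.04 × 10^8 pm³.

1.04 × 10^8 pm³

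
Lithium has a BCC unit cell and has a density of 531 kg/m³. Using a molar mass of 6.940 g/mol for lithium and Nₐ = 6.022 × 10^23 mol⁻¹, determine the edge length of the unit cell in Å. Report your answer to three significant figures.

With Z = 2 atoms per BCC cell, a³ = Z·M/(N_A·ρ) = 2 × 6.940 / (6.022 × 10²³ × 0.5310 g/cm³) = 4.341 × 10^-23 cm³.
a = (4.341 × 10^-23)^(1/3) = 3.514 × 10^-8 cm = 3.51 Å.

3.51 Å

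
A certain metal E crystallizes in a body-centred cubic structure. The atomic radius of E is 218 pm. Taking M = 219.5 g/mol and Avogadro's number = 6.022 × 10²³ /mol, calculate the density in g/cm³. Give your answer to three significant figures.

5.71 g/cm³

In a BCC lattice, atoms touch along the body diagonal, so √3·a = 4r, giving a = 503.4 pm = 5.034 × 10^-8 cm.
With Z = 2, ρ = Z·M/(N_A·a³) = 2 × 219.5 / (6.022 × 10²³ × 1.276 × 10^-22) = 5.713 g/cm³.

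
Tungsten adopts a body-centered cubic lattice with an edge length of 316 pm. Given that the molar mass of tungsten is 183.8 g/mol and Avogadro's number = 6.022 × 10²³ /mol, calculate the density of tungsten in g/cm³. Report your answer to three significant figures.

A BCC unit cell contains Z = 2 atoms.
Cell volume: a³ = (316 pm)³ = (3.160 × 10^-8 cm)³ = 3.155 × 10^-23 cm³.
ρ = Z·M/(N_A·a³) = 2 × 183.8 / (6.022 × 10²³ × 3.155 × 10^-23) = 19.35 g/cm³.

19.3 g/cm³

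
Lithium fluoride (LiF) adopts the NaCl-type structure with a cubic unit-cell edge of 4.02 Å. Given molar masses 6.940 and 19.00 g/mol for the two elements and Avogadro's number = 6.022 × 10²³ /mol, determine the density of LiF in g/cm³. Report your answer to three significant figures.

The NaCl-type structure contains Z = 4 formula units per cell; M(LiF) = 6.940 + 19.00 = 25.94 g/mol.
a³ = (4.020 × 10^-8 cm)³ = 6.496 × 10^-23 cm³.
ρ = 4 × 25.94 / (6.022 × 10²³ × 6.496 × 10^-23) = 2.652 g/cm³.

2.65 g/cm³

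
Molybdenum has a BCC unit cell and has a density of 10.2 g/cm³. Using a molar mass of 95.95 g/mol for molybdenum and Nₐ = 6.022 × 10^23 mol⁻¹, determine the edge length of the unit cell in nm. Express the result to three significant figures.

With Z = 2 atoms per BCC cell, a³ = Z·M/(N_A·ρ) = 2 × 95.95 / (6.022 × 10²³ × 10.20 g/cm³) = 3.124 × 10^-23 cm³.
a = (3.124 × 10^-23)^(1/3) = 3.150 × 10^-8 cm = 0.315 nm.

0.315 nm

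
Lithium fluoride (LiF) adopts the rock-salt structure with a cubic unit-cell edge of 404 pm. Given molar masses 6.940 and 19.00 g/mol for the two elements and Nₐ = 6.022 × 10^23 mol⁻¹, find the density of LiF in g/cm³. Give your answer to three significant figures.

2.61 g/cm³

The rock-salt structure contains Z = 4 formula units per cell; M(LiF) = 6.940 + 19.00 = 25.94 g/mol.
a³ = (4.040 × 10^-8 cm)³ = 6.594 × 10^-23 cm³.
ρ = 4 × 25.94 / (6.022 × 10²³ × 6.594 × 10^-23) = 2.613 g/cm³.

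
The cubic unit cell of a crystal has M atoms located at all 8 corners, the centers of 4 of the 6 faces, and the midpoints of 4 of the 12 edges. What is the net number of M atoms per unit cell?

4

Corner atoms are shared by 8 cells (1/8 each), face atoms by 2 (1/2 each), edge atoms by 4 (1/4 each).
Net atoms = 8 × 1/8 + 4 × 1/2 + 4 × 1/4 = 1 + 2 + 1 = 4.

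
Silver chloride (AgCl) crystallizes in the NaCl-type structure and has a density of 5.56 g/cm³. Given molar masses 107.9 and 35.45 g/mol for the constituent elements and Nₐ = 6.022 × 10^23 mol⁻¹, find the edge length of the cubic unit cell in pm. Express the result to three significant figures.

M(AgCl) = 143.35 g/mol; Z = 4 formula units per cell.
a³ = Z·M/(N_A·ρ) = 4 × 143.35 / (6.022 × 10²³ × 5.56) = 1.713 × 10^-22 cm³, so a = 5.553 × 10^-8 cm = 555 pm.

555 pm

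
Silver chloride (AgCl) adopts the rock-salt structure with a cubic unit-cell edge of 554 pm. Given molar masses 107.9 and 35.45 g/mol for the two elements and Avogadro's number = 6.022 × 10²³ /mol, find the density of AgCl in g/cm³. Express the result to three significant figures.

5.60 g/cm³

The rock-salt structure contains Z = 4 formula units per cell; M(AgCl) = 107.9 + 35.45 = 143.35 g/mol.
a³ = (5.540 × 10^-8 cm)³ = 1.700 × 10^-22 cm³.
ρ = 4 × 143.35 / (6.022 × 10²³ × 1.700 × 10^-22) = 5.600 g/cm³.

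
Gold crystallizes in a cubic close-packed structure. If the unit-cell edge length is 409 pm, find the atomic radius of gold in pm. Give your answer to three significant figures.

In an FCC lattice, atoms touch along the face diagonal, so √2·a = 4r.
r = √2·a/4 = 1.4142 × 409 / 4 = 145 pm.

145 pm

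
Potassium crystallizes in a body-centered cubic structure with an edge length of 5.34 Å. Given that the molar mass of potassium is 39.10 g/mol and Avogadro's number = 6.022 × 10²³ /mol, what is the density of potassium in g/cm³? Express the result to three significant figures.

0.853 g/cm³

A BCC unit cell contains Z = 2 atoms.
Cell volume: a³ = (5.34 Å)³ = (5.340 × 10^-8 cm)³ = 1.523 × 10^-22 cm³.
ρ = Z·M/(N_A·a³) = 2 × 39.10 / (6.022 × 10²³ × 1.523 × 10^-22) = 0.8528 g/cm³.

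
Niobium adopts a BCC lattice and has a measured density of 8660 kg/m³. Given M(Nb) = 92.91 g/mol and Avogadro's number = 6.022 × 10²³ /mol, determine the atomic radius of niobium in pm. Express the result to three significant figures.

142 pm

For a BCC cell (Z = 2), a³ = Z·M/(N_A·ρ) = 2 × 92.91 / (6.022 × 10²³ × 8.660) = 3.563 × 10^-23 cm³, so a = 3.291 × 10^-8 cm = 329.1 pm.
Atoms touch along the body diagonal, so √3·a = 4r, so r = 0.4330 × a = 142 pm.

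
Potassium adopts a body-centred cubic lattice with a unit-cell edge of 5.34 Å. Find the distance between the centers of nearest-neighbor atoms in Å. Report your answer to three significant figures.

In a BCC structure, atoms touch along the body diagonal, so √3·a = 4r; the nearest-neighbor distance equals 2r = 0.8660·a.
d = 0.8660 × 5.34 = 4.62 Å.

4.62 Å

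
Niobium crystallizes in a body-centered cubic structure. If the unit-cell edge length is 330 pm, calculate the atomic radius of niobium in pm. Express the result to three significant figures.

143 pm

In a BCC lattice, atoms touch along the body diagonal, so √3·a = 4r.
r = √3·a/4 = 1.7321 × 330 / 4 = 143 pm.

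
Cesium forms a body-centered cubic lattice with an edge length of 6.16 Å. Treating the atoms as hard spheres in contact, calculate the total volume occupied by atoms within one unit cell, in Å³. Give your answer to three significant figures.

159 Å³

In a BCC lattice atoms touch along the body diagonal, so √3·a = 4r, so r = 0.4330a = 2.667 Å.
V_atoms = Z × (4/3)πr³ = 2 × (4/3)π × (2.667)³ = 159 Å³.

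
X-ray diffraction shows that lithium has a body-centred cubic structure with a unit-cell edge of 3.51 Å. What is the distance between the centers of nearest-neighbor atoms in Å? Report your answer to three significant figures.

In a BCC structure, atoms touch along the body diagonal, so √3·a = 4r; the nearest-neighbor distance equals 2r = 0.8660·a.
d = 0.8660 × 3.51 = 3.04 Å.

3.04 Å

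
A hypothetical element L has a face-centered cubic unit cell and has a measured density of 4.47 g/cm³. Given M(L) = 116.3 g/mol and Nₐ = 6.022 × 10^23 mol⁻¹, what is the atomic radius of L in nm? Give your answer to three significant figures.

For an FCC cell (Z = 4), a³ = Z·M/(N_A·ρ) = 4 × 116.3 / (6.022 × 10²³ × 4.470) = 1.728 × 10^-22 cm³, so a = 5.570 × 10^-8 cm = 0.5570 nm.
Atoms touch along the face diagonal, so √2·a = 4r, so r = 0.3536 × a = 0.197 nm.

0.197 nm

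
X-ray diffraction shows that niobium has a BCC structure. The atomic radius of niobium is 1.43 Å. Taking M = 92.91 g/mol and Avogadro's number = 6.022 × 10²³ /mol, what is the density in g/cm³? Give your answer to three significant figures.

In a BCC lattice, atoms touch along the body diagonal, so √3·a = 4r, giving a = 3.302 Å = 3.302 × 10^-8 cm.
With Z = 2, ρ = Z·M/(N_A·a³) = 2 × 92.91 / (6.022 × 10²³ × 3.602 × 10^-23) = 8.567 g/cm³.

8.57 g/cm³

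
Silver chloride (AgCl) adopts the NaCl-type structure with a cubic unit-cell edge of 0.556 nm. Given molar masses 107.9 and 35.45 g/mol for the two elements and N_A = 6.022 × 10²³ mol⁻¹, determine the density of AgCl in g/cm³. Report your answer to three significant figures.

5.54 g/cm³

The NaCl-type structure contains Z = 4 formula units per cell; M(AgCl) = 107.9 + 35.45 = 143.35 g/mol.
a³ = (5.560 × 10^-8 cm)³ = 1.719 × 10^-22 cm³.
ρ = 4 × 143.35 / (6.022 × 10²³ × 1.719 × 10^-22) = 5.540 g/cm³.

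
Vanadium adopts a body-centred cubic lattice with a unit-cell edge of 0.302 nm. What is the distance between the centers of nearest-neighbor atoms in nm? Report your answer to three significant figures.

In a BCC structure, atoms touch along the body diagonal, so √3·a = 4r; the nearest-neighbor distance equals 2r = 0.8660·a.
d = 0.8660 × 0.302 = 0.262 nm.

0.262 nm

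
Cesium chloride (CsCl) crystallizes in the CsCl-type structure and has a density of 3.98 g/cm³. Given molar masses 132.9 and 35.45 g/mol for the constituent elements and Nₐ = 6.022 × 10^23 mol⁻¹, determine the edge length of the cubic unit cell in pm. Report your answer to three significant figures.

M(CsCl) = 168.35 g/mol; Z = 1 formula unit per cell.
a³ = Z·M/(N_A·ρ) = 1 × 168.35 / (6.022 × 10²³ × 3.98) = 7.024 × 10^-23 cm³, so a = 4.126 × 10^-8 cm = 413 pm.

413 pm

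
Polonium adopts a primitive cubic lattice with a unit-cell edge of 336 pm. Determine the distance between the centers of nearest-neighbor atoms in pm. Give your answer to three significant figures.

336 pm

In a simple cubic structure, atoms touch along the cell edge, so a = 2r; the nearest-neighbor distance equals 2r = 1.000·a.
d = 1.000 × 336 = 336 pm.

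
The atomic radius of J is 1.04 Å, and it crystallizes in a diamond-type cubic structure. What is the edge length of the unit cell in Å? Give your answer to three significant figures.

In a diamond cubic lattice, nearest neighbors lie along the body diagonal with √3·a = 8r.
a = 8r/√3 = 8 × 1.04 / 1.7321 = 4.80 Å.

4.80 Å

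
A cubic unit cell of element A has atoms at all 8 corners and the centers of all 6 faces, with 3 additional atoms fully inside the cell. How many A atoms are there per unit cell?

7

Corner atoms are shared by 8 cells (1/8 each), face atoms by 2 (1/2 each), interior atoms are unshared.
Net atoms = 8 × 1/8 + 6 × 1/2 + 3 = 1 + 3 + 3 = 7.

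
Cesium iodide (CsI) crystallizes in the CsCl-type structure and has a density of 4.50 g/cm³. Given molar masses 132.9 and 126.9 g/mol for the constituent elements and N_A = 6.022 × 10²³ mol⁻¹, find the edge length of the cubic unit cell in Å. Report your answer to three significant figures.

M(CsI) = 259.8 g/mol; Z = 1 formula unit per cell.
a³ = Z·M/(N_A·ρ) = 1 × 259.8 / (6.022 × 10²³ × 4.50) = 9.587 × 10^-23 cm³, so a = 4.577 × 10^-8 cm = 4.58 Å.

4.58 Å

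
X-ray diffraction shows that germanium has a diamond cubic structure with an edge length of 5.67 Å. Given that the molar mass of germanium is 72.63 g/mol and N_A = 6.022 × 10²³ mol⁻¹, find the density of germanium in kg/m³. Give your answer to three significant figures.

A diamond cubic unit cell contains Z = 8 atoms.
Cell volume: a³ = (5.67 Å)³ = (5.670 × 10^-8 cm)³ = 1.823 × 10^-22 cm³.
ρ = Z·M/(N_A·a³) = 8 × 72.63 / (6.022 × 10²³ × 1.823 × 10^-22) = 5.293 g/cm³ = 5290 kg/m³.

5290 kg/m³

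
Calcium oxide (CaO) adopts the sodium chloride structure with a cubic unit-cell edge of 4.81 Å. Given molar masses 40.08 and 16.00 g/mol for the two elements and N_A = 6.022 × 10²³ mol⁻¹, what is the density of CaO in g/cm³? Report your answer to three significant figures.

The sodium chloride structure contains Z = 4 formula units per cell; M(CaO) = 40.08 + 16.00 = 56.08 g/mol.
a³ = (4.810 × 10^-8 cm)³ = 1.113 × 10^-22 cm³.
ρ = 4 × 56.08 / (6.022 × 10²³ × 1.113 × 10^-22) = 3.347 g/cm³.

3.35 g/cm³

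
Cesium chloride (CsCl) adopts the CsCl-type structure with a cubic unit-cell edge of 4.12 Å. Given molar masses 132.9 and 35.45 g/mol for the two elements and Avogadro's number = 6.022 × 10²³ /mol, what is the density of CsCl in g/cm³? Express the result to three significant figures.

The CsCl-type structure contains Z = 1 formula unit per cell; M(CsCl) = 132.9 + 35.45 = 168.35 g/mol.
a³ = (4.120 × 10^-8 cm)³ = 6.993 × 10^-23 cm³.
ρ = 1 × 168.35 / (6.022 × 10²³ × 6.993 × 10^-23) = 3.997 g/cm³.

4.00 g/cm³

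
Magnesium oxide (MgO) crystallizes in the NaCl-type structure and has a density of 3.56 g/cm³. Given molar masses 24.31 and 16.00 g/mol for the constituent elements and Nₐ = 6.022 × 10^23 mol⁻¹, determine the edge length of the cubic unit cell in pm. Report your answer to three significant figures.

422 pm

M(MgO) = 40.31 g/mol; Z = 4 formula units per cell.
a³ = Z·M/(N_A·ρ) = 4 × 40.31 / (6.022 × 10²³ × 3.56) = 7.521 × 10^-23 cm³, so a = 4.221 × 10^-8 cm = 422 pm.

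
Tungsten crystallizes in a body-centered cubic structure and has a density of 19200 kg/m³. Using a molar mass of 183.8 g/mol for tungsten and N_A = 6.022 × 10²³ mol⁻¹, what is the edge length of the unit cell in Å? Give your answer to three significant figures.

With Z = 2 atoms per BCC cell, a³ = Z·M/(N_A·ρ) = 2 × 183.8 / (6.022 × 10²³ × 19.20 g/cm³) = 3.179 × 10^-23 cm³.
a = (3.179 × 10^-23)^(1/3) = 3.168 × 10^-8 cm = 3.17 Å.

3.17 Å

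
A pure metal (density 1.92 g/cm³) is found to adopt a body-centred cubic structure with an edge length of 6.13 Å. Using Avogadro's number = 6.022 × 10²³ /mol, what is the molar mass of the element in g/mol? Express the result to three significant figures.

A BCC cell has Z = 2 atoms; a = 6.130 × 10^-8 cm.
M = ρ·N_A·a³/Z = 1.92 × 6.022 × 10²³ × 2.303 × 10^-22 / 2 = 133 g/mol.

133 g/mol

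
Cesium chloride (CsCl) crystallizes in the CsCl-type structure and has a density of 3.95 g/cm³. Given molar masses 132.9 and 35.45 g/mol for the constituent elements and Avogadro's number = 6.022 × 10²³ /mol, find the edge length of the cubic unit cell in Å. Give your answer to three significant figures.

M(CsCl) = 168.35 g/mol; Z = 1 formula unit per cell.
a³ = Z·M/(N_A·ρ) = 1 × 168.35 / (6.022 × 10²³ × 3.95) = 7.077 × 10^-23 cm³, so a = 4.136 × 10^-8 cm = 4.14 Å.

4.14 Å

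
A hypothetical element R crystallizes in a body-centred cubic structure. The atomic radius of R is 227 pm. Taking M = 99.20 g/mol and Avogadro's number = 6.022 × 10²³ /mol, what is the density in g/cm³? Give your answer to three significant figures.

2.29 g/cm³

In a BCC lattice, atoms touch along the body diagonal, so √3·a = 4r, giving a = 524.2 pm = 5.242 × 10^-8 cm.
With Z = 2, ρ = Z·M/(N_A·a³) = 2 × 99.20 / (6.022 × 10²³ × 1.441 × 10^-22) = 2.287 g/cm³.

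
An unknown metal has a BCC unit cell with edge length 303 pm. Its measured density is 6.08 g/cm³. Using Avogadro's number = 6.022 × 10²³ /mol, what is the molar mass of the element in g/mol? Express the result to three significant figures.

A BCC cell has Z = 2 atoms; a = 3.030 × 10^-8 cm.
M = ρ·N_A·a³/Z = 6.08 × 6.022 × 10²³ × 2.782 × 10^-23 / 2 = 50.9 g/mol.

50.9 g/mol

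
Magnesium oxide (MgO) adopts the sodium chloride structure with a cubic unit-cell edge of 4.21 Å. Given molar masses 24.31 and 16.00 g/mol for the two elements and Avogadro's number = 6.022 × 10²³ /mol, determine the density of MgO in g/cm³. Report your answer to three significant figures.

3.59 g/cm³

The sodium chloride structure contains Z = 4 formula units per cell; M(MgO) = 24.31 + 16.00 = 40.31 g/mol.
a³ = (4.210 × 10^-8 cm)³ = 7.462 × 10^-23 cm³.
ρ = 4 × 40.31 / (6.022 × 10²³ × 7.462 × 10^-23) = 3.588 g/cm³.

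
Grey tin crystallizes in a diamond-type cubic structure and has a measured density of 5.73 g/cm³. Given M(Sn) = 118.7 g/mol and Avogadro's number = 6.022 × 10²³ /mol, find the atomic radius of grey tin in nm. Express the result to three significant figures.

For a diamond cubic cell (Z = 8), a³ = Z·M/(N_A·ρ) = 8 × 118.7 / (6.022 × 10²³ × 5.730) = 2.752 × 10^-22 cm³, so a = 6.505 × 10^-8 cm = 0.6505 nm.
Nearest neighbors lie along the body diagonal with √3·a = 8r, so r = 0.2165 × a = 0.141 nm.

0.141 nm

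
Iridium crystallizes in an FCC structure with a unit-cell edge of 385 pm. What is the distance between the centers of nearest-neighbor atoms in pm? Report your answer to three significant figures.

272 pm

In an FCC structure, atoms touch along the face diagonal, so √2·a = 4r; the nearest-neighbor distance equals 2r = 0.7071·a.
d = 0.7071 × 385 = 272 pm.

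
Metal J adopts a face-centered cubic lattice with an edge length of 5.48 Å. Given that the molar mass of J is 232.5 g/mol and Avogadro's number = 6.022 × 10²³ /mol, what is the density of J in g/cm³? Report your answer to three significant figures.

An FCC unit cell contains Z = 4 atoms.
Cell volume: a³ = (5.48 Å)³ = (5.480 × 10^-8 cm)³ = 1.646 × 10^-22 cm³.
ρ = Z·M/(N_A·a³) = 4 × 232.5 / (6.022 × 10²³ × 1.646 × 10^-22) = 9.384 g/cm³.

9.38 g/cm³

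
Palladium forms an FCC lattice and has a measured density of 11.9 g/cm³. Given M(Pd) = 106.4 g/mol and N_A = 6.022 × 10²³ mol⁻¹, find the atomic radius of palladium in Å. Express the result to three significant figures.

1.38 Å

For an FCC cell (Z = 4), a³ = Z·M/(N_A·ρ) = 4 × 106.4 / (6.022 × 10²³ × 11.90) = 5.939 × 10^-23 cm³, so a = 3.902 × 10^-8 cm = 3.902 Å.
Atoms touch along the face diagonal, so √2·a = 4r, so r = 0.3536 × a = 1.38 Å.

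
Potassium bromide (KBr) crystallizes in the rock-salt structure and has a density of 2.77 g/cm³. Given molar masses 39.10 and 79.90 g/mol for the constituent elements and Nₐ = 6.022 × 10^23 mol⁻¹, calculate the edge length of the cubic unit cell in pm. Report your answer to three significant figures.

658 pm

M(KBr) = 119.0 g/mol; Z = 4 formula units per cell.
a³ = Z·M/(N_A·ρ) = 4 × 119.0 / (6.022 × 10²³ × 2.77) = 2.854 × 10^-22 cm³, so a = 6.584 × 10^-8 cm = 658 pm.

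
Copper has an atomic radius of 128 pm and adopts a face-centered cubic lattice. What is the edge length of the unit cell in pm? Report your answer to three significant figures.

362 pm

In an FCC lattice, atoms touch along the face diagonal, so √2·a = 4r.
a = 4r/√2 = 4 × 128 / 1.4142 = 362 pm.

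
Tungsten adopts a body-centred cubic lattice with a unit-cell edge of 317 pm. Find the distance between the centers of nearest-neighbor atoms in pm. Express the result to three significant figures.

In a BCC structure, atoms touch along the body diagonal, so √3·a = 4r; the nearest-neighbor distance equals 2r = 0.8660·a.
d = 0.8660 × 317 = 275 pm.

275 pm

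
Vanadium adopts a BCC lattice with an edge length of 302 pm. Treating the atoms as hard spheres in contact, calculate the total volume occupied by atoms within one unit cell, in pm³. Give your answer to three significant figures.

In a BCC lattice atoms touch along the body diagonal, so √3·a = 4r, so r = 0.4330a = 130.8 pm.
V_atoms = Z × (4/3)πr³ = 2 × (4/3)π × (130.8)³ = 1.87 × 10^7 pm³.

1.87 × 10^7 pm³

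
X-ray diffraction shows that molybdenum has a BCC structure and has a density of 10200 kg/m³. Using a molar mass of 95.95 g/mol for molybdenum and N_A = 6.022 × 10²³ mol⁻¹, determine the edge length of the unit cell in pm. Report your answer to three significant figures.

315 pm

With Z = 2 atoms per BCC cell, a³ = Z·M/(N_A·ρ) = 2 × 95.95 / (6.022 × 10²³ × 10.20 g/cm³) = 3.124 × 10^-23 cm³.
a = (3.124 × 10^-23)^(1/3) = 3.150 × 10^-8 cm = 315 pm.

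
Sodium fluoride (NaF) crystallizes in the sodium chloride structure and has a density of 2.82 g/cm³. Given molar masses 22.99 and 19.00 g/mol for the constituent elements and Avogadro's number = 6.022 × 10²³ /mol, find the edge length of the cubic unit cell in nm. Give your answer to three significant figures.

0.462 nm

M(NaF) = 41.99 g/mol; Z = 4 formula units per cell.
a³ = Z·M/(N_A·ρ) = 4 × 41.99 / (6.022 × 10²³ × 2.82) = 9.890 × 10^-23 cm³, so a = 4.625 × 10^-8 cm = 0.462 nm.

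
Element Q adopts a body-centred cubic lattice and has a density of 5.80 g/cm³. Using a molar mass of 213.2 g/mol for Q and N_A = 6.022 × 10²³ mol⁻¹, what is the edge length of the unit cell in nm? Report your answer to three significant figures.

0.496 nm

With Z = 2 atoms per BCC cell, a³ = Z·M/(N_A·ρ) = 2 × 213.2 / (6.022 × 10²³ × 5.800 g/cm³) = 1.221 × 10^-22 cm³.
a = (1.221 × 10^-22)^(1/3) = 4.961 × 10^-8 cm = 0.496 nm.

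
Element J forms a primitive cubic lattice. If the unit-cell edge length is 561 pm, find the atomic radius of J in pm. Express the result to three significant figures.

281 pm

In a simple cubic lattice, atoms touch along the cell edge, so a = 2r.
r = a/2 = 561/2 = 281 pm.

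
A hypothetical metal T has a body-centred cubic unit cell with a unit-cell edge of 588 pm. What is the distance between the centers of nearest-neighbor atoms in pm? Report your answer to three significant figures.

In a BCC structure, atoms touch along the body diagonal, so √3·a = 4r; the nearest-neighbor distance equals 2r = 0.8660·a.
d = 0.8660 × 588 = 509 pm.

509 pm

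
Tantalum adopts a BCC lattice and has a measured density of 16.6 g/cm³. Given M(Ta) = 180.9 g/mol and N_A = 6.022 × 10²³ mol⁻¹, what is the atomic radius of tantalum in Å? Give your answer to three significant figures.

For a BCC cell (Z = 2), a³ = Z·M/(N_A·ρ) = 2 × 180.9 / (6.022 × 10²³ × 16.60) = 3.619 × 10^-23 cm³, so a = 3.308 × 10^-8 cm = 3.308 Å.
Atoms touch along the body diagonal, so √3·a = 4r, so r = 0.4330 × a = 1.43 Å.

1.43 Å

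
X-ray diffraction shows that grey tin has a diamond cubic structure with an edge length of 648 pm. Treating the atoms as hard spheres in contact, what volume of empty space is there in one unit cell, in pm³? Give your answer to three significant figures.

In a diamond cubic lattice nearest neighbors lie along the body diagonal with √3·a = 8r, so r = 0.2165a = 140.3 pm.
V_cell = a³ = 2.721 × 10^8 pm³; V_atoms = 8 × (4/3)πr³ = 9.254 × 10^7 pm³.
Empty space = 2.721 × 10^8 − 9.254 × 10^7 = 1.80 × 10^8 pm³.

1.80 × 10^8 pm³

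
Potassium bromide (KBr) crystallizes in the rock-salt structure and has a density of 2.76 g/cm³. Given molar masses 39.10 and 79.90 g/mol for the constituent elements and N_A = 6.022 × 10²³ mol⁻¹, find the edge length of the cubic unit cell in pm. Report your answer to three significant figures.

M(KBr) = 119.0 g/mol; Z = 4 formula units per cell.
a³ = Z·M/(N_A·ρ) = 4 × 119.0 / (6.022 × 10²³ × 2.76) = 2.864 × 10^-22 cm³, so a = 6.592 × 10^-8 cm = 659 pm.

659 pm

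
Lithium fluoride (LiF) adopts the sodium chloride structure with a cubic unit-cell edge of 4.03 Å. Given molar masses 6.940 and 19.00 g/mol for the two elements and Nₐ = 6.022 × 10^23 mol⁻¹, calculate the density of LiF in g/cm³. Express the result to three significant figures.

2.63 g/cm³

The sodium chloride structure contains Z = 4 formula units per cell; M(LiF) = 6.940 + 19.00 = 25.94 g/mol.
a³ = (4.030 × 10^-8 cm)³ = 6.545 × 10^-23 cm³.
ρ = 4 × 25.94 / (6.022 × 10²³ × 6.545 × 10^-23) = 2.633 g/cm³.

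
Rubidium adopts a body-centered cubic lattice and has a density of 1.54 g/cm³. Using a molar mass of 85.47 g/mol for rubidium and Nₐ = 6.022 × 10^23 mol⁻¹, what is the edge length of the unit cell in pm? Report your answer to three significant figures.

With Z = 2 atoms per BCC cell, a³ = Z·M/(N_A·ρ) = 2 × 85.47 / (6.022 × 10²³ × 1.540 g/cm³) = 1.843 × 10^-22 cm³.
a = (1.843 × 10^-22)^(1/3) = 5.691 × 10^-8 cm = 569 pm.

569 pm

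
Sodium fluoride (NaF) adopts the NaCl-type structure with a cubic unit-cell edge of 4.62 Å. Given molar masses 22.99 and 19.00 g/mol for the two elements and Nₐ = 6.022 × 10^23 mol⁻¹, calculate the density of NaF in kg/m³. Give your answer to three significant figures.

The NaCl-type structure contains Z = 4 formula units per cell; M(NaF) = 22.99 + 19.00 = 41.99 g/mol.
a³ = (4.620 × 10^-8 cm)³ = 9.861 × 10^-23 cm³.
ρ = 4 × 41.99 / (6.022 × 10²³ × 9.861 × 10^-23) = 2.828 g/cm³ = 2830 kg/m³.

2830 kg/m³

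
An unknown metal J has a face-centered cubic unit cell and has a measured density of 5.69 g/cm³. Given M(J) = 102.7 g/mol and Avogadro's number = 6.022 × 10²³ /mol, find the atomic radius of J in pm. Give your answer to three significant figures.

174 pm

For an FCC cell (Z = 4), a³ = Z·M/(N_A·ρ) = 4 × 102.7 / (6.022 × 10²³ × 5.690) = 1.199 × 10^-22 cm³, so a = 4.931 × 10^-8 cm = 493.1 pm.
Atoms touch along the face diagonal, so √2·a = 4r, so r = 0.3536 × a = 174 pm.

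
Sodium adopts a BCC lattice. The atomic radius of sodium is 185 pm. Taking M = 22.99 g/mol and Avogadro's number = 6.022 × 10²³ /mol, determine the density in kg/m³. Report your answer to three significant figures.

In a BCC lattice, atoms touch along the body diagonal, so √3·a = 4r, giving a = 427.2 pm = 4.272 × 10^-8 cm.
With Z = 2, ρ = Z·M/(N_A·a³) = 2 × 22.99 / (6.022 × 10²³ × 7.799 × 10^-23) = 0.9791 g/cm³ = 979 kg/m³.

979 kg/m³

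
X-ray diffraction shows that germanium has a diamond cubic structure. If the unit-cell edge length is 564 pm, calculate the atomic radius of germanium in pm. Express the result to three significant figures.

122 pm

In a diamond cubic lattice, nearest neighbors lie along the body diagonal with √3·a = 8r.
r = √3·a/8 = 1.7321 × 564 / 8 = 122 pm.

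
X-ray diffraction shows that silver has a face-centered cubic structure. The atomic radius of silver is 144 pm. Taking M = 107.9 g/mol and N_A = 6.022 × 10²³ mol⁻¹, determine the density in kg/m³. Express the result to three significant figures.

10600 kg/m³

In an FCC lattice, atoms touch along the face diagonal, so √2·a = 4r, giving a = 407.3 pm = 4.073 × 10^-8 cm.
With Z = 4, ρ = Z·M/(N_A·a³) = 4 × 107.9 / (6.022 × 10²³ × 6.757 × 10^-23) = 10.61 g/cm³ = 10600 kg/m³.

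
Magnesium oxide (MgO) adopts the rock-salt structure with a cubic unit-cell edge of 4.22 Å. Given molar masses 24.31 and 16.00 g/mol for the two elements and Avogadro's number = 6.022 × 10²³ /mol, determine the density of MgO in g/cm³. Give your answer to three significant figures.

3.56 g/cm³

The rock-salt structure contains Z = 4 formula units per cell; M(MgO) = 24.31 + 16.00 = 40.31 g/mol.
a³ = (4.220 × 10^-8 cm)³ = 7.515 × 10^-23 cm³.
ρ = 4 × 40.31 / (6.022 × 10²³ × 7.515 × 10^-23) = 3.563 g/cm³.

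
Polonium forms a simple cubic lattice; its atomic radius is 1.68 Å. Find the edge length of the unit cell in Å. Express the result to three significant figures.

In a simple cubic lattice, atoms touch along the cell edge, so a = 2r.
a = 2r = 2 × 1.68 = 3.36 Å.

3.36 Å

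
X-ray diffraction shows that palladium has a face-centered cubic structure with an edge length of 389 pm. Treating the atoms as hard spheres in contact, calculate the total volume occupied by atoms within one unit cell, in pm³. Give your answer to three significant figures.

In an FCC lattice atoms touch along the face diagonal, so √2·a = 4r, so r = 0.3536a = 137.5 pm.
V_atoms = Z × (4/3)πr³ = 4 × (4/3)π × (137.5)³ = 4.36 × 10^7 pm³.

4.36 × 10^7 pm³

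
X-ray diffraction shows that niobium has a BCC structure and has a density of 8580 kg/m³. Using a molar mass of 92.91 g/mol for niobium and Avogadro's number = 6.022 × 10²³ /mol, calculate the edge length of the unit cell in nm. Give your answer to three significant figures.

0.330 nm

With Z = 2 atoms per BCC cell, a³ = Z·M/(N_A·ρ) = 2 × 92.91 / (6.022 × 10²³ × 8.580 g/cm³) = 3.596 × 10^-23 cm³.
a = (3.596 × 10^-23)^(1/3) = 3.301 × 10^-8 cm = 0.330 nm.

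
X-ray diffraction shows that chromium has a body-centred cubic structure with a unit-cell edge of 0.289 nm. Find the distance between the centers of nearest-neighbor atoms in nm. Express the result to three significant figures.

0.250 nm

In a BCC structure, atoms touch along the body diagonal, so √3·a = 4r; the nearest-neighbor distance equals 2r = 0.8660·a.
d = 0.8660 × 0.289 = 0.250 nm.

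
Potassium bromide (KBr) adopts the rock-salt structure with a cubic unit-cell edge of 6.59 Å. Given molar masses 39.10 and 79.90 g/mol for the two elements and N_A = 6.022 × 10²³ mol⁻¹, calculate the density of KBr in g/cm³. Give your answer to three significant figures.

The rock-salt structure contains Z = 4 formula units per cell; M(KBr) = 39.10 + 79.90 = 119.0 g/mol.
a³ = (6.590 × 10^-8 cm)³ = 2.862 × 10^-22 cm³.
ρ = 4 × 119.0 / (6.022 × 10²³ × 2.862 × 10^-22) = 2.762 g/cm³.

2.76 g/cm³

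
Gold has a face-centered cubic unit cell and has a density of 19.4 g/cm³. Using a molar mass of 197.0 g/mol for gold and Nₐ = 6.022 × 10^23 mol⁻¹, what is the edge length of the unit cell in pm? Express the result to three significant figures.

407 pm

With Z = 4 atoms per FCC cell, a³ = Z·M/(N_A·ρ) = 4 × 197.0 / (6.022 × 10²³ × 19.40 g/cm³) = 6.745 × 10^-23 cm³.
a = (6.745 × 10^-23)^(1/3) = 4.071 × 10^-8 cm = 407 pm.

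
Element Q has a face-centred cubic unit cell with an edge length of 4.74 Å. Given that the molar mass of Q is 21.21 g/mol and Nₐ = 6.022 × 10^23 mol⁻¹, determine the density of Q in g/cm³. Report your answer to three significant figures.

An FCC unit cell contains Z = 4 atoms.
Cell volume: a³ = (4.74 Å)³ = (4.740 × 10^-8 cm)³ = 1.065 × 10^-22 cm³.
ρ = Z·M/(N_A·a³) = 4 × 21.21 / (6.022 × 10²³ × 1.065 × 10^-22) = 1.323 g/cm³.

1.32 g/cm³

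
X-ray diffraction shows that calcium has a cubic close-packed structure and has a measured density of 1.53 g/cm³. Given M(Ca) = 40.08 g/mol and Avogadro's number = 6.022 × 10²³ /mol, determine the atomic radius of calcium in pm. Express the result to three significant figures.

197 pm

For an FCC cell (Z = 4), a³ = Z·M/(N_A·ρ) = 4 × 40.08 / (6.022 × 10²³ × 1.530) = 1.740 × 10^-22 cm³, so a = 5.583 × 10^-8 cm = 558.3 pm.
Atoms touch along the face diagonal, so √2·a = 4r, so r = 0.3536 × a = 197 pm.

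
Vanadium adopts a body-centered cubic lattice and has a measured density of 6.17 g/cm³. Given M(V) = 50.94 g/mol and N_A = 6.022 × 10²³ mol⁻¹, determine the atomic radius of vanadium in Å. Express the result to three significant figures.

1.31 Å

For a BCC cell (Z = 2), a³ = Z·M/(N_A·ρ) = 2 × 50.94 / (6.022 × 10²³ × 6.170) = 2.742 × 10^-23 cm³, so a = 3.015 × 10^-8 cm = 3.015 Å.
Atoms touch along the body diagonal, so √3·a = 4r, so r = 0.4330 × a = 1.31 Å.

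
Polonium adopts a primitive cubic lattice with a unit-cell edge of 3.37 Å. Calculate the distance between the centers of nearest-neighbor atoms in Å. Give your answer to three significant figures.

In a simple cubic structure, atoms touch along the cell edge, so a = 2r; the nearest-neighbor distance equals 2r = 1.000·a.
d = 1.000 × 3.37 = 3.37 Å.

3.37 Å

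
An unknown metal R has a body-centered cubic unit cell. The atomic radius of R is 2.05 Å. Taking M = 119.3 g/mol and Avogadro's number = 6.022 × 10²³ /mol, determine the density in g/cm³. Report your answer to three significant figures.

3.73 g/cm³

In a BCC lattice, atoms touch along the body diagonal, so √3·a = 4r, giving a = 4.734 Å = 4.734 × 10^-8 cm.
With Z = 2, ρ = Z·M/(N_A·a³) = 2 × 119.3 / (6.022 × 10²³ × 1.061 × 10^-22) = 3.734 g/cm³.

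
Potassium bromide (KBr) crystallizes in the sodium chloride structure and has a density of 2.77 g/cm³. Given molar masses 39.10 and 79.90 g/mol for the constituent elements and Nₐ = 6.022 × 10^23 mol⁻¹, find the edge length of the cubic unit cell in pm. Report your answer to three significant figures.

M(KBr) = 119.0 g/mol; Z = 4 formula units per cell.
a³ = Z·M/(N_A·ρ) = 4 × 119.0 / (6.022 × 10²³ × 2.77) = 2.854 × 10^-22 cm³, so a = 6.584 × 10^-8 cm = 658 pm.

658 pm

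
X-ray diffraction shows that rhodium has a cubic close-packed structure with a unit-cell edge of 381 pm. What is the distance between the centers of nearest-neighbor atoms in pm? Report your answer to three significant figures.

In an FCC structure, atoms touch along the face diagonal, so √2·a = 4r; the nearest-neighbor distance equals 2r = 0.7071·a.
d = 0.7071 × 381 = 269 pm.

269 pm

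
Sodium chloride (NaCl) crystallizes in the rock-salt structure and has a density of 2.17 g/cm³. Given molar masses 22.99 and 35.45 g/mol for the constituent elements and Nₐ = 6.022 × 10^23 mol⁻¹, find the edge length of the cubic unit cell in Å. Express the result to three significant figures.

M(NaCl) = 58.44 g/mol; Z = 4 formula units per cell.
a³ = Z·M/(N_A·ρ) = 4 × 58.44 / (6.022 × 10²³ × 2.17) = 1.789 × 10^-22 cm³, so a = 5.635 × 10^-8 cm = 5.63 Å.

5.63 Å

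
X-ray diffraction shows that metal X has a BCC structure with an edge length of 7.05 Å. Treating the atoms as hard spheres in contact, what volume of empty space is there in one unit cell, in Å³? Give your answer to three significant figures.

112 Å³

In a BCC lattice atoms touch along the body diagonal, so √3·a = 4r, so r = 0.4330a = 3.053 Å.
V_cell = a³ = 350.4 Å³; V_atoms = 2 × (4/3)πr³ = 238.3 Å³.
Empty space = 350.4 − 238.3 = 112 Å³.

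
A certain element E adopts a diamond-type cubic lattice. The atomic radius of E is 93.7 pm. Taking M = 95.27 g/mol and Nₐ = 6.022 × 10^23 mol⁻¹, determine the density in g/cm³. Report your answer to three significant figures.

In a diamond cubic lattice, nearest neighbors lie along the body diagonal with √3·a = 8r, giving a = 432.8 pm = 4.328 × 10^-8 cm.
With Z = 8, ρ = Z·M/(N_A·a³) = 8 × 95.27 / (6.022 × 10²³ × 8.106 × 10^-23) = 15.61 g/cm³.

15.6 g/cm³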